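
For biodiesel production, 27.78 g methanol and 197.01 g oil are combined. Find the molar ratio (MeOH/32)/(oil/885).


Molar ratio = n_MeOH / n_oil = (MeOH/32) / (oil/885) = (MeOH * 885) / (32 * oil)
= (27.78 * 885) / (32 * 197.01)
= 3.8998

3.8998


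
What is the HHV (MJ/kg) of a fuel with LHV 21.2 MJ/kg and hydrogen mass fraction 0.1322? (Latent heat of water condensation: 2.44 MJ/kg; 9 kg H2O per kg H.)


HHV = LHV + H_frac * 9 * 2.44
= 21.2 + 0.1322 * 9 * 2.44
= 24.1031 MJ/kg

24.1031 MJ/kg


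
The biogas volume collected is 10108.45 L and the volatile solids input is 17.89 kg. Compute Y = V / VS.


Y = V / VS
= 10108.45 / 17.89
= 565.0335 L/kg VS

565.0335 L/kg VS


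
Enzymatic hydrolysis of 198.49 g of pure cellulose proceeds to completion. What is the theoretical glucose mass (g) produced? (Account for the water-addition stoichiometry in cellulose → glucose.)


glucose = cellulose * 180/162
= 198.49 * 180/162
= 220.5444 g

220.5444 g


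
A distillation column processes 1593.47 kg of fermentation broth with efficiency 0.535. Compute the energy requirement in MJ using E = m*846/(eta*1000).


E = m * 846 / (eta * 1000)
= 1593.47 * 846 / (0.535 * 1000)
= 2519.7675 MJ

2519.7675 MJ


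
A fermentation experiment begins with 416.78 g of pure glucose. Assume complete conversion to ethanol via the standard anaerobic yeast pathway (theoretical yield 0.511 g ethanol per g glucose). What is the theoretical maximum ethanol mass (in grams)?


Theoretical ethanol yield: m_EtOH = 0.511 * m_glucose
m_EtOH = 0.511 * 416.78 = 212.9746 g

212.9746 g


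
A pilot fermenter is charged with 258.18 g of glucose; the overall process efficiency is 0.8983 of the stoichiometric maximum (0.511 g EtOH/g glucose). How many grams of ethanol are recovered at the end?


Actual ethanol: m = 0.511 * 258.18 * 0.8983
m = 118.5127 g

118.5127 g


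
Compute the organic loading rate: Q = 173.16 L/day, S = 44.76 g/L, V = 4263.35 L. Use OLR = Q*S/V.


OLR = Q * S / V
= 173.16 * 44.76 / 4263.35
= 1.8180 g/L/day

1.8180 g/L/day


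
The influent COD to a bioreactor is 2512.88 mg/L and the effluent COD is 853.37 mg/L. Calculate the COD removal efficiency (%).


eta = (COD_in - COD_out) / COD_in * 100
= (2512.88 - 853.37) / 2512.88 * 100
= 66.0402%

66.0402%


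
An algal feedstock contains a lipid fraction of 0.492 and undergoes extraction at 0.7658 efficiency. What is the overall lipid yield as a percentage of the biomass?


Y = lipid_content * extraction_eff * 100
= 0.492 * 0.7658 * 100
= 37.6774%

37.6774%


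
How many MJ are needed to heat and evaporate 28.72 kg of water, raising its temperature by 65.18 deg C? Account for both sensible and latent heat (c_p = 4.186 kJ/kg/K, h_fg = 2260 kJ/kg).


E = m_water * (4.186 * dT + 2260) / 1000
= 28.72 * (4.186 * 65.18 + 2260) / 1000
= 72.7433 MJ

72.7433 MJ


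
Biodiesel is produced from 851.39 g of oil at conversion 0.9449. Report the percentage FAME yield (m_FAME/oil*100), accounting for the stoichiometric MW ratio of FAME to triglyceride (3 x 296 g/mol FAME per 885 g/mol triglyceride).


m_FAME = oil * conv * (3 * 296 / 885) = oil * conv * (888/885)
= 851.39 * 0.9449 * 888 / 885
= 807.2055 g
Y = m_FAME / oil * 100 = conv * (888/885) * 100
= 0.9449 * 888 / 885 * 100
= 94.81%

94.81%


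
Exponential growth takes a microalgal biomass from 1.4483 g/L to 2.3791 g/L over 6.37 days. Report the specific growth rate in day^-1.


mu = ln(X2/X1) / dt
= ln(2.3791/1.4483) / 6.37
= 0.0779 per day

0.0779 per day


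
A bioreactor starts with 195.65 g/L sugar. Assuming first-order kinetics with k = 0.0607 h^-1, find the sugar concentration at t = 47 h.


S = S0 * exp(-k * t)
S = 195.65 * exp(-0.0607 * 47)
S = 11.2845 g/L

11.2845 g/L


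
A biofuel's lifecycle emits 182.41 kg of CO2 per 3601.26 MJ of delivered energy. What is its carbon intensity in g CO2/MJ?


CI = CO2 * 1000 / E
= 182.41 * 1000 / 3601.26
= 50.6517 g CO2/MJ

50.6517 g CO2/MJ


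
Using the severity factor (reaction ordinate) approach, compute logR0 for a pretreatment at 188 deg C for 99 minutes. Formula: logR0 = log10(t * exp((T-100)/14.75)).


logR0 = log10(t * exp((T - 100) / 14.75))
= log10(99 * exp((188 - 100) / 14.75))
= 4.5867

4.5867


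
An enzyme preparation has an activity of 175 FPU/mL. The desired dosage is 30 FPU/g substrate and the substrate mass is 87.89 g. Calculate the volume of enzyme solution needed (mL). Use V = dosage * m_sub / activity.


V = dosage * m_sub / activity
V = 30 * 87.89 / 175
V = 15.0669 mL

15.0669 mL


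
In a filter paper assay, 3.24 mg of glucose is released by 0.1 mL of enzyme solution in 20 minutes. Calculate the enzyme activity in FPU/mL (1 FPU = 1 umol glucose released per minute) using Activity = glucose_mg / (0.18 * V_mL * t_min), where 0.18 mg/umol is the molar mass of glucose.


Activity = glucose_mg / (0.18 mg/umol * V_mL * t_min)
= 3.24 / (0.18 * 0.1 * 20)
= 9.0000 FPU/mL

9.0000 FPU/mL


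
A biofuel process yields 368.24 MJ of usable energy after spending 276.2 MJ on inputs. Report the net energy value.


NEV = E_out - E_in
= 368.24 - 276.2
= 92.0400 MJ

92.0400 MJ


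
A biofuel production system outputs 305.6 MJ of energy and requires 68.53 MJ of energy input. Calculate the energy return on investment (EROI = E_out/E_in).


EROI = E_out / E_in
= 305.6 / 68.53
= 4.4594

4.4594


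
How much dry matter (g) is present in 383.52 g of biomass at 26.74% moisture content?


Wd = Ww * (1 - MC/100)
= 383.52 * (1 - 26.74/100)
= 280.9668 g

280.9668 g


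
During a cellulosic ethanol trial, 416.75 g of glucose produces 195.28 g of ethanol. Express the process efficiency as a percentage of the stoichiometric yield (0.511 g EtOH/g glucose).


Fermentation efficiency = (actual / (0.511 * glucose)) * 100
= (195.28 / (0.511 * 416.75)) * 100
= 91.6983%

91.6983%


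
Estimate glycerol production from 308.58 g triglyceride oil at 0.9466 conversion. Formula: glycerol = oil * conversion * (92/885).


glycerol = oil * conv * (92/885)
= 308.58 * 0.9466 * 92 / 885
= 30.3654 g

30.3654 g


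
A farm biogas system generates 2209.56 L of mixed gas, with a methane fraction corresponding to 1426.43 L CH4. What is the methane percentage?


CH4% = V_CH4 / V_total * 100
= 1426.43 / 2209.56 * 100
= 64.5572%

64.5572%


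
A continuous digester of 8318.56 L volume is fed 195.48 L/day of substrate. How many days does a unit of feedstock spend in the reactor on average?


HRT = V / Q
= 8318.56 / 195.48
= 42.5545 days

42.5545 days


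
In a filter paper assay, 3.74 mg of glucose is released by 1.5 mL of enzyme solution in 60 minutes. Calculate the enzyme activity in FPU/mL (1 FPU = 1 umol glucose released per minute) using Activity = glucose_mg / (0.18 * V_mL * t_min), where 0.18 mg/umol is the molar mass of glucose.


Activity = glucose_mg / (0.18 mg/umol * V_mL * t_min)
= 3.74 / (0.18 * 1.5 * 60)
= 0.2309 FPU/mL

0.2309 FPU/mL


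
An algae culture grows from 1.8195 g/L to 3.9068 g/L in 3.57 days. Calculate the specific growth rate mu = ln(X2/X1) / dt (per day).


mu = ln(X2/X1) / dt
= ln(3.9068/1.8195) / 3.57
= 0.2140 per day

0.2140 per day


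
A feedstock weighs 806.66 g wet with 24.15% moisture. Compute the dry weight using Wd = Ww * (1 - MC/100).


Wd = Ww * (1 - MC/100)
= 806.66 * (1 - 24.15/100)
= 611.8516 g

611.8516 g


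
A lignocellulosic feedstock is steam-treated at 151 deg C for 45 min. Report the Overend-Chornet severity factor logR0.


logR0 = log10(t * exp((T - 100) / 14.75))
= log10(45 * exp((151 - 100) / 14.75))
= 3.1548

3.1548


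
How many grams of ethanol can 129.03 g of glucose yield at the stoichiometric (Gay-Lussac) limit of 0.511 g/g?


Theoretical ethanol yield: m_EtOH = 0.511 * m_glucose
m_EtOH = 0.511 * 129.03 = 65.9343 g

65.9343 g


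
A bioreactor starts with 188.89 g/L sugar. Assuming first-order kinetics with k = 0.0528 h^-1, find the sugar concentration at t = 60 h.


S = S0 * exp(-k * t)
S = 188.89 * exp(-0.0528 * 60)
S = 7.9499 g/L

7.9499 g/L


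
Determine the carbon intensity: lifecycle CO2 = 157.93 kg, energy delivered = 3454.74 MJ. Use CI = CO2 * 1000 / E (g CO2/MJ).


CI = CO2 * 1000 / E
= 157.93 * 1000 / 3454.74
= 45.7140 g CO2/MJ

45.7140 g CO2/MJ


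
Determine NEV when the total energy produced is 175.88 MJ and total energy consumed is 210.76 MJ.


NEV = E_out - E_in
= 175.88 - 210.76
= -34.8800 MJ

-34.8800 MJ


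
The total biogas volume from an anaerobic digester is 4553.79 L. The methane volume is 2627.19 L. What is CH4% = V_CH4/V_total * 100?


CH4% = V_CH4 / V_total * 100
= 2627.19 / 4553.79 * 100
= 57.6924%

57.6924%


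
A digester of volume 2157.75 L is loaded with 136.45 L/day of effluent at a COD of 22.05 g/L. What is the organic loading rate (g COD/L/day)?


OLR = Q * S / V
= 136.45 * 22.05 / 2157.75
= 1.3944 g/L/day

1.3944 g/L/day


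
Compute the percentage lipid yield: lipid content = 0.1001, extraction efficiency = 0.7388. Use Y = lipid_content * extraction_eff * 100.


Y = lipid_content * extraction_eff * 100
= 0.1001 * 0.7388 * 100
= 7.3954%

7.3954%


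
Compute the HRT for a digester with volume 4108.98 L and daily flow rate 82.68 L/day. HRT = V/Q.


HRT = V / Q
= 4108.98 / 82.68
= 49.6974 days

49.6974 days


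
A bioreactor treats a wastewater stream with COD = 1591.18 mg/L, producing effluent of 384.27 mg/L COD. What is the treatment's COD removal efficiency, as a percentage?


eta = (COD_in - COD_out) / COD_in * 100
= (1591.18 - 384.27) / 1591.18 * 100
= 75.8500%

75.8500%


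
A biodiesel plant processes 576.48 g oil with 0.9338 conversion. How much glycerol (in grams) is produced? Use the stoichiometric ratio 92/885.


glycerol = oil * conv * (92/885)
= 576.48 * 0.9338 * 92 / 885
= 55.9606 g

55.9606 g


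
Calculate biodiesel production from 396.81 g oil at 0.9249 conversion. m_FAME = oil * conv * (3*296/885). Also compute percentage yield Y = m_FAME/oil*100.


m_FAME = oil * conv * (3 * 296 / 885) = oil * conv * (888/885)
= 396.81 * 0.9249 * 888 / 885
= 368.2537 g
Y = m_FAME / oil * 100 = conv * (888/885) * 100
= 0.9249 * 888 / 885 * 100
= 92.80%

368.2537 g FAME; Y = 92.80%


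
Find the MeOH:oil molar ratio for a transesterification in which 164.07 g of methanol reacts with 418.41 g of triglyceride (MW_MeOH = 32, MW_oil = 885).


Molar ratio = n_MeOH / n_oil = (MeOH/32) / (oil/885) = (MeOH * 885) / (32 * oil)
= (164.07 * 885) / (32 * 418.41)
= 10.8448

10.8448


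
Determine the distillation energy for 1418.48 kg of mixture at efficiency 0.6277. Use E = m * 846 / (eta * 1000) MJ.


E = m * 846 / (eta * 1000)
= 1418.48 * 846 / (0.6277 * 1000)
= 1911.7956 MJ

1911.7956 MJ


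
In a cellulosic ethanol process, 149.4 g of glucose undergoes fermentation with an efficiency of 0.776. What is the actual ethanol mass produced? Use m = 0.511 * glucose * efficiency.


Actual ethanol: m = 0.511 * 149.4 * 0.776
m = 59.2425 g

59.2425 g


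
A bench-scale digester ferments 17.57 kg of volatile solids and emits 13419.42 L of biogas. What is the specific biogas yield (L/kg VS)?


Y = V / VS
= 13419.42 / 17.57
= 763.7689 L/kg VS

763.7689 L/kg VS


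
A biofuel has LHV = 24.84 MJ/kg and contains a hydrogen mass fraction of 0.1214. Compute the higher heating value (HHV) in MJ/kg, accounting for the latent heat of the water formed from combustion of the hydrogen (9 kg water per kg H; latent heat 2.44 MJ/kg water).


HHV = LHV + H_frac * 9 * 2.44
= 24.84 + 0.1214 * 9 * 2.44
= 27.5059 MJ/kg

27.5059 MJ/kg


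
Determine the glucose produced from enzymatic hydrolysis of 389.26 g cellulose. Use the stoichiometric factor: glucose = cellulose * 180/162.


glucose = cellulose * 180/162
= 389.26 * 180/162
= 432.5111 g

432.5111 g


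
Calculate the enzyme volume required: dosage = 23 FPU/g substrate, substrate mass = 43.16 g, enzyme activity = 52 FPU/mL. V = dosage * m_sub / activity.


V = dosage * m_sub / activity
V = 23 * 43.16 / 52
V = 19.0900 mL

19.0900 mL


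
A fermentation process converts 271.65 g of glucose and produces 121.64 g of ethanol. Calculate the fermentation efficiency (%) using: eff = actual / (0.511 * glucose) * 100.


Fermentation efficiency = (actual / (0.511 * glucose)) * 100
= (121.64 / (0.511 * 271.65)) * 100
= 87.6286%

87.6286%


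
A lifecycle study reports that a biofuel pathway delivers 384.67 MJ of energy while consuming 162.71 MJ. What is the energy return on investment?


EROI = E_out / E_in
= 384.67 / 162.71
= 2.3641

2.3641


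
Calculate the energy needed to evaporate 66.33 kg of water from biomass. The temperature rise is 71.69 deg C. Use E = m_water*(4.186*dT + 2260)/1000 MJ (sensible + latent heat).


E = m_water * (4.186 * dT + 2260) / 1000
= 66.33 * (4.186 * 71.69 + 2260) / 1000
= 169.8111 MJ

169.8111 MJ


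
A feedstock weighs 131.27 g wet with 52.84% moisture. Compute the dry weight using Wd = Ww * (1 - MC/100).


Wd = Ww * (1 - MC/100)
= 131.27 * (1 - 52.84/100)
= 61.9069 g

61.9069 g


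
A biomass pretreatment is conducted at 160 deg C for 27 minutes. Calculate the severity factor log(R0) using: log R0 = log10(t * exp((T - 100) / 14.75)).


logR0 = log10(t * exp((T - 100) / 14.75))
= log10(27 * exp((160 - 100) / 14.75))
= 3.1980

3.1980


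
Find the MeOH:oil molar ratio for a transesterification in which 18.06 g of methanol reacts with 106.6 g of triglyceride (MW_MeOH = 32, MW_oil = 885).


Molar ratio = n_MeOH / n_oil = (MeOH/32) / (oil/885) = (MeOH * 885) / (32 * oil)
= (18.06 * 885) / (32 * 106.6)
= 4.6855

4.6855


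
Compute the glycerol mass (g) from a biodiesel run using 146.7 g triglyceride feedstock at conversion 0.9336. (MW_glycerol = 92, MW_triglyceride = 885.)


glycerol = oil * conv * (92/885)
= 146.7 * 0.9336 * 92 / 885
= 14.2376 g

14.2376 g


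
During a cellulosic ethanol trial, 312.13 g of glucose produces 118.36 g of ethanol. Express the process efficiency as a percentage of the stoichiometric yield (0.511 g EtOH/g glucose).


Fermentation efficiency = (actual / (0.511 * glucose)) * 100
= (118.36 / (0.511 * 312.13)) * 100
= 74.2076%

74.2076%


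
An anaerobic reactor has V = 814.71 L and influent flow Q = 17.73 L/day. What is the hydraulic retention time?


HRT = V / Q
= 814.71 / 17.73
= 45.9509 days

45.9509 days


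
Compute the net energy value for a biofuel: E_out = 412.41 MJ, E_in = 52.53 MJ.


NEV = E_out - E_in
= 412.41 - 52.53
= 359.8800 MJ

359.8800 MJ


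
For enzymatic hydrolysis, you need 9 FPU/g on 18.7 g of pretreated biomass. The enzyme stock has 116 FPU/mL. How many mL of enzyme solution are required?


V = dosage * m_sub / activity
V = 9 * 18.7 / 116
V = 1.4509 mL

1.4509 mL


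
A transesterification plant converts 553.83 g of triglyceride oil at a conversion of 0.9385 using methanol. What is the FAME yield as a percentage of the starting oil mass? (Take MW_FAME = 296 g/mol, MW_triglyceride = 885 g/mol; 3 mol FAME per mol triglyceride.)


m_FAME = oil * conv * (3 * 296 / 885) = oil * conv * (888/885)
= 553.83 * 0.9385 * 888 / 885
= 521.5314 g
Y = m_FAME / oil * 100 = conv * (888/885) * 100
= 0.9385 * 888 / 885 * 100
= 94.17%

94.17%


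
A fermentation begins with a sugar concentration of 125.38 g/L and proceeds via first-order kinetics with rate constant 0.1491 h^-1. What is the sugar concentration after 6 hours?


S = S0 * exp(-k * t)
S = 125.38 * exp(-0.1491 * 6)
S = 51.2517 g/L

51.2517 g/L


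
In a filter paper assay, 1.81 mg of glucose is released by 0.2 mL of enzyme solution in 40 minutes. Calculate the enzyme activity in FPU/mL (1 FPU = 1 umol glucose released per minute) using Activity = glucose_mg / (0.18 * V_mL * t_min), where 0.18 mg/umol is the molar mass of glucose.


Activity = glucose_mg / (0.18 mg/umol * V_mL * t_min)
= 1.81 / (0.18 * 0.2 * 40)
= 1.2569 FPU/mL

1.2569 FPU/mL


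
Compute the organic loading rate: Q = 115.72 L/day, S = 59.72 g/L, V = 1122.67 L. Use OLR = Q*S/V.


OLR = Q * S / V
= 115.72 * 59.72 / 1122.67
= 6.1557 g/L/day

6.1557 g/L/day


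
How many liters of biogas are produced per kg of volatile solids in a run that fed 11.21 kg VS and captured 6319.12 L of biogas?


Y = V / VS
= 6319.12 / 11.21
= 563.7038 L/kg VS

563.7038 L/kg VS


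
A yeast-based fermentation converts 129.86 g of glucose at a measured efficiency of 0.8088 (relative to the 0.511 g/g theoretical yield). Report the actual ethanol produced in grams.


Actual ethanol: m = 0.511 * 129.86 * 0.8088
m = 53.6707 g

53.6707 g


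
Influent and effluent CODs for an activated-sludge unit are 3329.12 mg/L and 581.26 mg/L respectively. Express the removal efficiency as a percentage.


eta = (COD_in - COD_out) / COD_in * 100
= (3329.12 - 581.26) / 3329.12 * 100
= 82.5401%

82.5401%


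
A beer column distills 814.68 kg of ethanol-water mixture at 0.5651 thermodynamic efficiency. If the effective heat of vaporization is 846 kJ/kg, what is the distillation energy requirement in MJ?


E = m * 846 / (eta * 1000)
= 814.68 * 846 / (0.5651 * 1000)
= 1219.6413 MJ

1219.6413 MJ


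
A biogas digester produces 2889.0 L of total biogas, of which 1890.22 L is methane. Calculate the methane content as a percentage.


CH4% = V_CH4 / V_total * 100
= 1890.22 / 2889.0 * 100
= 65.4282%

65.4282%


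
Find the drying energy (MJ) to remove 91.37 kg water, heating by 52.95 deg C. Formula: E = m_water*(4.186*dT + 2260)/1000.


E = m_water * (4.186 * dT + 2260) / 1000
= 91.37 * (4.186 * 52.95 + 2260) / 1000
= 226.7482 MJ

226.7482 MJ


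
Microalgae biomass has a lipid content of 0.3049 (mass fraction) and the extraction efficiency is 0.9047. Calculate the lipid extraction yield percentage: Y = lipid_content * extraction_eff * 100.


Y = lipid_content * extraction_eff * 100
= 0.3049 * 0.9047 * 100
= 27.5843%

27.5843%


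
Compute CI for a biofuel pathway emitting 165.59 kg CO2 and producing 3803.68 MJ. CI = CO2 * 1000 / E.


CI = CO2 * 1000 / E
= 165.59 * 1000 / 3803.68
= 43.5342 g CO2/MJ

43.5342 g CO2/MJ


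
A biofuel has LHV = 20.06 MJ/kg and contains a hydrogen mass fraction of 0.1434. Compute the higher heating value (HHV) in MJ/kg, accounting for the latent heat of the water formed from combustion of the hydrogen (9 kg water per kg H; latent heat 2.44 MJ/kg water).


HHV = LHV + H_frac * 9 * 2.44
= 20.06 + 0.1434 * 9 * 2.44
= 23.2091 MJ/kg

23.2091 MJ/kg


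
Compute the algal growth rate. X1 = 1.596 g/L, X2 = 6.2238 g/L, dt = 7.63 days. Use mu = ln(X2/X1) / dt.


mu = ln(X2/X1) / dt
= ln(6.2238/1.596) / 7.63
= 0.1784 per day

0.1784 per day


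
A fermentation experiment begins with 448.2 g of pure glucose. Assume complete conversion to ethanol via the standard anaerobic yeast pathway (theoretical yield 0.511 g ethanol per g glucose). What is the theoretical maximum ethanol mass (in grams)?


Theoretical ethanol yield: m_EtOH = 0.511 * m_glucose
m_EtOH = 0.511 * 448.2 = 229.0302 g

229.0302 g


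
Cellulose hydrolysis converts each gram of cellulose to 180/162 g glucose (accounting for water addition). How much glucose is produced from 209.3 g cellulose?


glucose = cellulose * 180/162
= 209.3 * 180/162
= 232.5556 g

232.5556 g


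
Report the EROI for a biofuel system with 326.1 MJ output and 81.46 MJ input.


EROI = E_out / E_in
= 326.1 / 81.46
= 4.0032

4.0032


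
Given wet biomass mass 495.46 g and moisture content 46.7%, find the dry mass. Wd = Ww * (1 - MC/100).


Wd = Ww * (1 - MC/100)
= 495.46 * (1 - 46.7/100)
= 264.0802 g

264.0802 g


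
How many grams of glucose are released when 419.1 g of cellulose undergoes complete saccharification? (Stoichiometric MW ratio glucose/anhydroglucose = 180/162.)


glucose = cellulose * 180/162
= 419.1 * 180/162
= 465.6667 g

465.6667 g


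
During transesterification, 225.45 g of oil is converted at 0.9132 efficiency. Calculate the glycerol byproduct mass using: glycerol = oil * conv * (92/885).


glycerol = oil * conv * (92/885)
= 225.45 * 0.9132 * 92 / 885
= 21.4023 g

21.4023 g


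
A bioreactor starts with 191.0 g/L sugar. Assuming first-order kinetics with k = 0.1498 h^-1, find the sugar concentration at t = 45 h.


S = S0 * exp(-k * t)
S = 191.0 * exp(-0.1498 * 45)
S = 0.2257 g/L

0.2257 g/L


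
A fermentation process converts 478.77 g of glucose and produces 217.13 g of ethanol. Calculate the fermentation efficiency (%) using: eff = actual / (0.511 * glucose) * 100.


Fermentation efficiency = (actual / (0.511 * glucose)) * 100
= (217.13 / (0.511 * 478.77)) * 100
= 88.7507%

88.7507%


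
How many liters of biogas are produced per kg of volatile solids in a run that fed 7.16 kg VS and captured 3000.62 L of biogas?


Y = V / VS
= 3000.62 / 7.16
= 419.0810 L/kg VS

419.0810 L/kg VS


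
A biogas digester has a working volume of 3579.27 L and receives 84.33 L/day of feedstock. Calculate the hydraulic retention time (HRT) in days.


HRT = V / Q
= 3579.27 / 84.33
= 42.4436 days

42.4436 days


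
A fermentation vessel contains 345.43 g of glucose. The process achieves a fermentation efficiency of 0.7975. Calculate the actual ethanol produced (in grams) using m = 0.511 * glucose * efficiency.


Actual ethanol: m = 0.511 * 345.43 * 0.7975
m = 140.7705 g

140.7705 g


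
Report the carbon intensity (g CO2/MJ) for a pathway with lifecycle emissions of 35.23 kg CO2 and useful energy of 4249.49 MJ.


CI = CO2 * 1000 / E
= 35.23 * 1000 / 4249.49
= 8.2904 g CO2/MJ

8.2904 g CO2/MJ


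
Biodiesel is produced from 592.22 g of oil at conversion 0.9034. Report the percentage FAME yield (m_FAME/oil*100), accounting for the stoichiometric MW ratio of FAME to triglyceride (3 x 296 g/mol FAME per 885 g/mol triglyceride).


m_FAME = oil * conv * (3 * 296 / 885) = oil * conv * (888/885)
= 592.22 * 0.9034 * 888 / 885
= 536.8251 g
Y = m_FAME / oil * 100 = conv * (888/885) * 100
= 0.9034 * 888 / 885 * 100
= 90.65%

90.65%


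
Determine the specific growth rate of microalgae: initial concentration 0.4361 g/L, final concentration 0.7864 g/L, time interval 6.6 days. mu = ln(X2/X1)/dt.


mu = ln(X2/X1) / dt
= ln(0.7864/0.4361) / 6.6
= 0.0893 per day

0.0893 per day


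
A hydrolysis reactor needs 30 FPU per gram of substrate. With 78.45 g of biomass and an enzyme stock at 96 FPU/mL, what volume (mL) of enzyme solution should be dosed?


V = dosage * m_sub / activity
V = 30 * 78.45 / 96
V = 24.5156 mL

24.5156 mL


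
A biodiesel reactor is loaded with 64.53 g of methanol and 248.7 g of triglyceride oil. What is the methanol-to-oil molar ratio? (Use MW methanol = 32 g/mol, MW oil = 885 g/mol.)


Molar ratio = n_MeOH / n_oil = (MeOH/32) / (oil/885) = (MeOH * 885) / (32 * oil)
= (64.53 * 885) / (32 * 248.7)
= 7.1759

7.1759


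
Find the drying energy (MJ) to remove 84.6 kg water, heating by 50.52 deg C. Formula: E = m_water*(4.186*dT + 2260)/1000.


E = m_water * (4.186 * dT + 2260) / 1000
= 84.6 * (4.186 * 50.52 + 2260) / 1000
= 209.0869 MJ

209.0869 MJ


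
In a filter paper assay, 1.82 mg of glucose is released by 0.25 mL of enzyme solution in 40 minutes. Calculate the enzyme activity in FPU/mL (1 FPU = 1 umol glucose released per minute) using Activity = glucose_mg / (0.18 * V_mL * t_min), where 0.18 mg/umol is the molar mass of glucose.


Activity = glucose_mg / (0.18 mg/umol * V_mL * t_min)
= 1.82 / (0.18 * 0.25 * 40)
= 1.0111 FPU/mL

1.0111 FPU/mL


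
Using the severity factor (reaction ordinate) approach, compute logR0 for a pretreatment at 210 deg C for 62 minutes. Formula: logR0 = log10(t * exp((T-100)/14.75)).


logR0 = log10(t * exp((T - 100) / 14.75))
= log10(62 * exp((210 - 100) / 14.75))
= 5.0312

5.0312


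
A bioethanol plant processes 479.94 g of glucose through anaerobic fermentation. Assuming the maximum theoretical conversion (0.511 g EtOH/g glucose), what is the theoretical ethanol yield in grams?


Theoretical ethanol yield: m_EtOH = 0.511 * m_glucose
m_EtOH = 0.511 * 479.94 = 245.2493 g

245.2493 g


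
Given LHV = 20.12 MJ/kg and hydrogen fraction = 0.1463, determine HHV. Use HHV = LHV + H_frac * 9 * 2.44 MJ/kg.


HHV = LHV + H_frac * 9 * 2.44
= 20.12 + 0.1463 * 9 * 2.44
= 23.3327 MJ/kg

23.3327 MJ/kg


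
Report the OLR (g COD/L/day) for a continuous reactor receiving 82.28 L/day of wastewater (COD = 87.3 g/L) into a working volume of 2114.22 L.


OLR = Q * S / V
= 82.28 * 87.3 / 2114.22
= 3.3975 g/L/day

3.3975 g/L/day


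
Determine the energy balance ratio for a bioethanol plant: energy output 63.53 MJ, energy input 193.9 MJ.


EROI = E_out / E_in
= 63.53 / 193.9
= 0.3276

0.3276


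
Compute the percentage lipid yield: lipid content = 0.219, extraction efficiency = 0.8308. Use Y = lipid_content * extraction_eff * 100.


Y = lipid_content * extraction_eff * 100
= 0.219 * 0.8308 * 100
= 18.1945%

18.1945%


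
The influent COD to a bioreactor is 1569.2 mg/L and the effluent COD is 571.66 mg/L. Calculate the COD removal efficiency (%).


eta = (COD_in - COD_out) / COD_in * 100
= (1569.2 - 571.66) / 1569.2 * 100
= 63.5700%

63.5700%


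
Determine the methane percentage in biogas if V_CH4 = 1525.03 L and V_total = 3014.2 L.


CH4% = V_CH4 / V_total * 100
= 1525.03 / 3014.2 * 100
= 50.5949%

50.5949%


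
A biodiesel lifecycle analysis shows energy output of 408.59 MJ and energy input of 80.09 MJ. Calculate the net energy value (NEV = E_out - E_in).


NEV = E_out - E_in
= 408.59 - 80.09
= 328.5000 MJ

328.5000 MJ


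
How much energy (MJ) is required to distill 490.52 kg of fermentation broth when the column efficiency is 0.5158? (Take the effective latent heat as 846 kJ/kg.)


E = m * 846 / (eta * 1000)
= 490.52 * 846 / (0.5158 * 1000)
= 804.5365 MJ

804.5365 MJ


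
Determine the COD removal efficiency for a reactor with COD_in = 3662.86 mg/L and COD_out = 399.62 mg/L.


eta = (COD_in - COD_out) / COD_in * 100
= (3662.86 - 399.62) / 3662.86 * 100
= 89.0899%

89.0899%


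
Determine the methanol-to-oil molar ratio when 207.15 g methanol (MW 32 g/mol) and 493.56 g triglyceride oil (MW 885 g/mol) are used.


Molar ratio = n_MeOH / n_oil = (MeOH/32) / (oil/885) = (MeOH * 885) / (32 * oil)
= (207.15 * 885) / (32 * 493.56)
= 11.6075

11.6075


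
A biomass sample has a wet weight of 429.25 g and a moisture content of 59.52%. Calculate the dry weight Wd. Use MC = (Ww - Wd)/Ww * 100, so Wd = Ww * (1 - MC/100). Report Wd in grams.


Wd = Ww * (1 - MC/100)
= 429.25 * (1 - 59.52/100)
= 173.7604 g

173.7604 g


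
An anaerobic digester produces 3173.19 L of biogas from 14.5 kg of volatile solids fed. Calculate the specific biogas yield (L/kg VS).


Y = V / VS
= 3173.19 / 14.5
= 218.8407 L/kg VS

218.8407 L/kg VS


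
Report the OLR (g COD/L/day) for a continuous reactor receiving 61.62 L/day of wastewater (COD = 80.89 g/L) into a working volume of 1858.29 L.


OLR = Q * S / V
= 61.62 * 80.89 / 1858.29
= 2.6823 g/L/day

2.6823 g/L/day


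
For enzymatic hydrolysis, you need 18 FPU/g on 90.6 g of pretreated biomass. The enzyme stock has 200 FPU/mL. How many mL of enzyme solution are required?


V = dosage * m_sub / activity
V = 18 * 90.6 / 200
V = 8.1540 mL

8.1540 mL


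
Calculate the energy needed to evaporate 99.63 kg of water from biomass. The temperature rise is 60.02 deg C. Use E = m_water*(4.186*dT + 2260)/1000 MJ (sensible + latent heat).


E = m_water * (4.186 * dT + 2260) / 1000
= 99.63 * (4.186 * 60.02 + 2260) / 1000
= 250.1952 MJ

250.1952 MJ


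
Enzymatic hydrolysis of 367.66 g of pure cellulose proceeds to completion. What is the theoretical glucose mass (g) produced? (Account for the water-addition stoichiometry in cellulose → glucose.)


glucose = cellulose * 180/162
= 367.66 * 180/162
= 408.5111 g

408.5111 g


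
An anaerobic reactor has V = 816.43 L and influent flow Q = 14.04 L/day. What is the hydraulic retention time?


HRT = V / Q
= 816.43 / 14.04
= 58.1503 days

58.1503 days


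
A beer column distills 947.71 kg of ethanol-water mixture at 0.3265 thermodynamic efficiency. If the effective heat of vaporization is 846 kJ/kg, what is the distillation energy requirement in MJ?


E = m * 846 / (eta * 1000)
= 947.71 * 846 / (0.3265 * 1000)
= 2455.6284 MJ

2455.6284 MJ


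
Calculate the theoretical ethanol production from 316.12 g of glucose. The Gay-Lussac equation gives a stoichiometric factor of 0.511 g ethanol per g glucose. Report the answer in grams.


Theoretical ethanol yield: m_EtOH = 0.511 * m_glucose
m_EtOH = 0.511 * 316.12 = 161.5373 g

161.5373 g


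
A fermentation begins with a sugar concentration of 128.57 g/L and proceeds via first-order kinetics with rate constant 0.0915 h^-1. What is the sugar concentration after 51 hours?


S = S0 * exp(-k * t)
S = 128.57 * exp(-0.0915 * 51)
S = 1.2092 g/L

1.2092 g/L


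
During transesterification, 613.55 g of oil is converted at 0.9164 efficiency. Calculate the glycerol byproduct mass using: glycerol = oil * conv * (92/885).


glycerol = oil * conv * (92/885)
= 613.55 * 0.9164 * 92 / 885
= 58.4493 g

58.4493 g


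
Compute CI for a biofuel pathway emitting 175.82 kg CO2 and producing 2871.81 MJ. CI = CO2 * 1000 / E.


CI = CO2 * 1000 / E
= 175.82 * 1000 / 2871.81
= 61.2227 g CO2/MJ

61.2227 g CO2/MJ


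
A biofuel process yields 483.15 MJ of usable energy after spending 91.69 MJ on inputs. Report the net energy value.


NEV = E_out - E_in
= 483.15 - 91.69
= 391.4600 MJ

391.4600 MJ


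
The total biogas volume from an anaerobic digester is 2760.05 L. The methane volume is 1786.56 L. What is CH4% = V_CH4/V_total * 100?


CH4% = V_CH4 / V_total * 100
= 1786.56 / 2760.05 * 100
= 64.7293%

64.7293%


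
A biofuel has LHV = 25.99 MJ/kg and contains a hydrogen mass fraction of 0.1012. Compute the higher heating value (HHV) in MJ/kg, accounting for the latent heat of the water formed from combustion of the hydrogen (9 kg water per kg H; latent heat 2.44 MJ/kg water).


HHV = LHV + H_frac * 9 * 2.44
= 25.99 + 0.1012 * 9 * 2.44
= 28.2124 MJ/kg

28.2124 MJ/kg


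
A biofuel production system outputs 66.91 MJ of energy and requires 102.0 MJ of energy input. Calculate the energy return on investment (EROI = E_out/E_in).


EROI = E_out / E_in
= 66.91 / 102.0
= 0.6560

0.6560


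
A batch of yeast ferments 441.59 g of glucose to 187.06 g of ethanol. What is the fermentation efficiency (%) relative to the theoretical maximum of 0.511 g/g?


Fermentation efficiency = (actual / (0.511 * glucose)) * 100
= (187.06 / (0.511 * 441.59)) * 100
= 82.8974%

82.8974%


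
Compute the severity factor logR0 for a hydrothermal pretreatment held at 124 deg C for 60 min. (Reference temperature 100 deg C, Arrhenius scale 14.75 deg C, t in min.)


logR0 = log10(t * exp((T - 100) / 14.75))
= log10(60 * exp((124 - 100) / 14.75))
= 2.4848

2.4848


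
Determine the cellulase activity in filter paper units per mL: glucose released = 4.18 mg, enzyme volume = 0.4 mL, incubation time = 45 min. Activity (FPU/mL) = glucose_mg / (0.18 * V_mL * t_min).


Activity = glucose_mg / (0.18 mg/umol * V_mL * t_min)
= 4.18 / (0.18 * 0.4 * 45)
= 1.2901 FPU/mL

1.2901 FPU/mL


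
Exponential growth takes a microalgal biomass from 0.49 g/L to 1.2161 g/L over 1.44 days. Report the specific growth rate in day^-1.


mu = ln(X2/X1) / dt
= ln(1.2161/0.49) / 1.44
= 0.6312 per day

0.6312 per day


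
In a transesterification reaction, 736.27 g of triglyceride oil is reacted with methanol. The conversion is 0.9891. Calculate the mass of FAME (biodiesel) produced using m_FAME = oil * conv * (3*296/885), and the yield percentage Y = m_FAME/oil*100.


m_FAME = oil * conv * (3 * 296 / 885) = oil * conv * (888/885)
= 736.27 * 0.9891 * 888 / 885
= 730.7133 g
Y = m_FAME / oil * 100 = conv * (888/885) * 100
= 0.9891 * 888 / 885 * 100
= 99.25%

730.7133 g FAME; Y = 99.25%


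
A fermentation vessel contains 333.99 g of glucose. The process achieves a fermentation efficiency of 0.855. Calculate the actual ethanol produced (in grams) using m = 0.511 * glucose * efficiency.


Actual ethanol: m = 0.511 * 333.99 * 0.855
m = 145.9219 g

145.9219 g


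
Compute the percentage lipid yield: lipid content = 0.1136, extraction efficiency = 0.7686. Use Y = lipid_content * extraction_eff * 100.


Y = lipid_content * extraction_eff * 100
= 0.1136 * 0.7686 * 100
= 8.7313%

8.7313%


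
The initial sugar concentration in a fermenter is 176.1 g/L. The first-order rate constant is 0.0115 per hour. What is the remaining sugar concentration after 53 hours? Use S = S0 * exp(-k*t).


S = S0 * exp(-k * t)
S = 176.1 * exp(-0.0115 * 53)
S = 95.7319 g/L

95.7319 g/L


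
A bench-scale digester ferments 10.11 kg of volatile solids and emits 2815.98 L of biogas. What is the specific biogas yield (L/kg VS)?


Y = V / VS
= 2815.98 / 10.11
= 278.5341 L/kg VS

278.5341 L/kg VS


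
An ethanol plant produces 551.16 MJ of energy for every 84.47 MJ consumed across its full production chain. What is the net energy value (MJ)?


NEV = E_out - E_in
= 551.16 - 84.47
= 466.6900 MJ

466.6900 MJ


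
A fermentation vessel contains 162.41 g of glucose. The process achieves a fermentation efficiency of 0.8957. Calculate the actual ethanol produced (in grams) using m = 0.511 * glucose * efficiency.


Actual ethanol: m = 0.511 * 162.41 * 0.8957
m = 74.3355 g

74.3355 g


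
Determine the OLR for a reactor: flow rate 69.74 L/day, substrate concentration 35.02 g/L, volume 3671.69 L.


OLR = Q * S / V
= 69.74 * 35.02 / 3671.69
= 0.6652 g/L/day

0.6652 g/L/day


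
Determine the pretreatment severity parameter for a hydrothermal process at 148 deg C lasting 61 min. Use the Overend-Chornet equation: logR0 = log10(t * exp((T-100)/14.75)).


logR0 = log10(t * exp((T - 100) / 14.75))
= log10(61 * exp((148 - 100) / 14.75))
= 3.1986

3.1986


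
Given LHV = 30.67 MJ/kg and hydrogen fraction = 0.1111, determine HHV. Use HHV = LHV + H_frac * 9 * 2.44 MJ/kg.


HHV = LHV + H_frac * 9 * 2.44
= 30.67 + 0.1111 * 9 * 2.44
= 33.1098 MJ/kg

33.1098 MJ/kg


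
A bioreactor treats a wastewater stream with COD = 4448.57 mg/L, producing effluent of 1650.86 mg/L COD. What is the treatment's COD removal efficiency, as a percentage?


eta = (COD_in - COD_out) / COD_in * 100
= (4448.57 - 1650.86) / 4448.57 * 100
= 62.8901%

62.8901%


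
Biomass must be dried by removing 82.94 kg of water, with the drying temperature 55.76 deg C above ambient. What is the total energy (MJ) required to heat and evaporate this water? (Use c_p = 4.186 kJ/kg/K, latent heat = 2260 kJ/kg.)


E = m_water * (4.186 * dT + 2260) / 1000
= 82.94 * (4.186 * 55.76 + 2260) / 1000
= 206.8035 MJ

206.8035 MJ


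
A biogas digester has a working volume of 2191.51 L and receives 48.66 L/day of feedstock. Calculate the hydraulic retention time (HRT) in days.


HRT = V / Q
= 2191.51 / 48.66
= 45.0372 days

45.0372 days


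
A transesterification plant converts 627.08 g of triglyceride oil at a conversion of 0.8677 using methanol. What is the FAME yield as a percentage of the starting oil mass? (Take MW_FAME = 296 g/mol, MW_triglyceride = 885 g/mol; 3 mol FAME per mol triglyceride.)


m_FAME = oil * conv * (3 * 296 / 885) = oil * conv * (888/885)
= 627.08 * 0.8677 * 888 / 885
= 545.9618 g
Y = m_FAME / oil * 100 = conv * (888/885) * 100
= 0.8677 * 888 / 885 * 100
= 87.06%

87.06%


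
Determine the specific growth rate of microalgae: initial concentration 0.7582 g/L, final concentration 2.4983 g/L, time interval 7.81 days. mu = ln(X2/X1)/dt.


mu = ln(X2/X1) / dt
= ln(2.4983/0.7582) / 7.81
= 0.1527 per day

0.1527 per day


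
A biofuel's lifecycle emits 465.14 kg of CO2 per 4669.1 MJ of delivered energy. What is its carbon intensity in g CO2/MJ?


CI = CO2 * 1000 / E
= 465.14 * 1000 / 4669.1
= 99.6209 g CO2/MJ

99.6209 g CO2/MJ


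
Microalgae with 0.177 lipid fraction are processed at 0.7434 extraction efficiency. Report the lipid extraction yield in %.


Y = lipid_content * extraction_eff * 100
= 0.177 * 0.7434 * 100
= 13.1582%

13.1582%


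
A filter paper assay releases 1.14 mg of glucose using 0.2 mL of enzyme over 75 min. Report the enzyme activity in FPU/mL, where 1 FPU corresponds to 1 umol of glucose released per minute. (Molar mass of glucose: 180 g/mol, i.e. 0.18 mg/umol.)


Activity = glucose_mg / (0.18 mg/umol * V_mL * t_min)
= 1.14 / (0.18 * 0.2 * 75)
= 0.4222 FPU/mL

0.4222 FPU/mL


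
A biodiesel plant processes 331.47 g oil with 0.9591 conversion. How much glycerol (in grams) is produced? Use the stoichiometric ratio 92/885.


glycerol = oil * conv * (92/885)
= 331.47 * 0.9591 * 92 / 885
= 33.0486 g

33.0486 g


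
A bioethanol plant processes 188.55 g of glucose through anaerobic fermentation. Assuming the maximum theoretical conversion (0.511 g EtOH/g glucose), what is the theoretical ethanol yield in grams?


Theoretical ethanol yield: m_EtOH = 0.511 * m_glucose
m_EtOH = 0.511 * 188.55 = 96.3491 g

96.3491 g


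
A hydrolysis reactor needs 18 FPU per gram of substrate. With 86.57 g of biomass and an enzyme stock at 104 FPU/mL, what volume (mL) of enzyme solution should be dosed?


V = dosage * m_sub / activity
V = 18 * 86.57 / 104
V = 14.9833 mL

14.9833 mL


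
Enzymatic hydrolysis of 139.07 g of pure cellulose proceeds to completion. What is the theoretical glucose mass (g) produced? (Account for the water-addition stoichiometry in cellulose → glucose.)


glucose = cellulose * 180/162
= 139.07 * 180/162
= 154.5222 g

154.5222 g


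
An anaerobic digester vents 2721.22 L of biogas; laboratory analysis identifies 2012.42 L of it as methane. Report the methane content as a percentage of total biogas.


CH4% = V_CH4 / V_total * 100
= 2012.42 / 2721.22 * 100
= 73.9529%

73.9529%


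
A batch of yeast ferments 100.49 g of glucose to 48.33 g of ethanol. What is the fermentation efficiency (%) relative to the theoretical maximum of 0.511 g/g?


Fermentation efficiency = (actual / (0.511 * glucose)) * 100
= (48.33 / (0.511 * 100.49)) * 100
= 94.1181%

94.1181%


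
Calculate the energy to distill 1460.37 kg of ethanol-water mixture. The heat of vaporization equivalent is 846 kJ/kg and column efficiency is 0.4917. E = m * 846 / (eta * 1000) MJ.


E = m * 846 / (eta * 1000)
= 1460.37 * 846 / (0.4917 * 1000)
= 2512.6561 MJ

2512.6561 MJ


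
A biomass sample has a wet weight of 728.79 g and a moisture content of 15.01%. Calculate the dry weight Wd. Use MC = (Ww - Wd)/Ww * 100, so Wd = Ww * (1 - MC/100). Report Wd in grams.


Wd = Ww * (1 - MC/100)
= 728.79 * (1 - 15.01/100)
= 619.3986 g

619.3986 g


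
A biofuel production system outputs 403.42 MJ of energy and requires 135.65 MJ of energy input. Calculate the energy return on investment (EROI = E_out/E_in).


EROI = E_out / E_in
= 403.42 / 135.65
= 2.9740

2.9740


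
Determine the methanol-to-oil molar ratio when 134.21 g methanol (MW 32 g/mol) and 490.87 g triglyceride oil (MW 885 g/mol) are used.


Molar ratio = n_MeOH / n_oil = (MeOH/32) / (oil/885) = (MeOH * 885) / (32 * oil)
= (134.21 * 885) / (32 * 490.87)
= 7.5616

7.5616


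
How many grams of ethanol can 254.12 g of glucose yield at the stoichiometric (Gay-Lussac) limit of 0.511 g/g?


Theoretical ethanol yield: m_EtOH = 0.511 * m_glucose
m_EtOH = 0.511 * 254.12 = 129.8553 g

129.8553 g


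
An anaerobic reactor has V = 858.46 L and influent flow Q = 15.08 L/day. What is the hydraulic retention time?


HRT = V / Q
= 858.46 / 15.08
= 56.9271 days

56.9271 days


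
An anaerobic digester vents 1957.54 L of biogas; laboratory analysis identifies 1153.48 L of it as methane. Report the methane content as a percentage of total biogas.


CH4% = V_CH4 / V_total * 100
= 1153.48 / 1957.54 * 100
= 58.9250%

58.9250%
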